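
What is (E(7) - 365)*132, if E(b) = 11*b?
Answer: -38016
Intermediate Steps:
(E(7) - 365)*132 = (11*7 - 365)*132 = (77 - 365)*132 = -288*132 = -38016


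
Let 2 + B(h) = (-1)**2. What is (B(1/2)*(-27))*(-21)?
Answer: -567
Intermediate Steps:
B(h) = -1 (B(h) = -2 + (-1)**2 = -2 + 1 = -1)
(B(1/2)*(-27))*(-21) = -1*(-27)*(-21) = 27*(-21) = -567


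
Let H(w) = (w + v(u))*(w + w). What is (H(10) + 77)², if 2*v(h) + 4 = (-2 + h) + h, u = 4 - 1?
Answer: 76729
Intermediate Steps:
u = 3
v(h) = -3 + h (v(h) = -2 + ((-2 + h) + h)/2 = -2 + (-2 + 2*h)/2 = -2 + (-1 + h) = -3 + h)
H(w) = 2*w² (H(w) = (w + (-3 + 3))*(w + w) = (w + 0)*(2*w) = w*(2*w) = 2*w²)
(H(10) + 77)² = (2*10² + 77)² = (2*100 + 77)² = (200 + 77)² = 277² = 76729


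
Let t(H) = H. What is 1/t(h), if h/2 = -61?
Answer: -1/122 ≈ -0.0081967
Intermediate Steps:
h = -122 (h = 2*(-61) = -122)
1/t(h) = 1/(-122) = -1/122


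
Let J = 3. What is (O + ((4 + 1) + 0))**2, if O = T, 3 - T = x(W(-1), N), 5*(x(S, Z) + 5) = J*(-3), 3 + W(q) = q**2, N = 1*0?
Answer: 5476/25 ≈ 219.04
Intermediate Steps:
N = 0
W(q) = -3 + q**2
x(S, Z) = -34/5 (x(S, Z) = -5 + (3*(-3))/5 = -5 + (1/5)*(-9) = -5 - 9/5 = -34/5)
T = 49/5 (T = 3 - 1*(-34/5) = 3 + 34/5 = 49/5 ≈ 9.8000)
O = 49/5 ≈ 9.8000
(O + ((4 + 1) + 0))**2 = (49/5 + ((4 + 1) + 0))**2 = (49/5 + (5 + 0))**2 = (49/5 + 5)**2 = (74/5)**2 = 5476/25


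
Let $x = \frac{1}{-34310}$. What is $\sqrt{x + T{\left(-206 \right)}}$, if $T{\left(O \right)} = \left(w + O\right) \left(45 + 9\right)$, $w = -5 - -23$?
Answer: $\frac{i \sqrt{11950691801510}}{34310} \approx 100.76 i$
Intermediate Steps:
$w = 18$ ($w = -5 + 23 = 18$)
$x = - \frac{1}{34310} \approx -2.9146 \cdot 10^{-5}$
$T{\left(O \right)} = 972 + 54 O$ ($T{\left(O \right)} = \left(18 + O\right) \left(45 + 9\right) = \left(18 + O\right) 54 = 972 + 54 O$)
$\sqrt{x + T{\left(-206 \right)}} = \sqrt{- \frac{1}{34310} + \left(972 + 54 \left(-206\right)\right)} = \sqrt{- \frac{1}{34310} + \left(972 - 11124\right)} = \sqrt{- \frac{1}{34310} - 10152} = \sqrt{- \frac{348315121}{34310}} = \frac{i \sqrt{11950691801510}}{34310}$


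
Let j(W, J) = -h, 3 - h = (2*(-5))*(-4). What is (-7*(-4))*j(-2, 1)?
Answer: 1036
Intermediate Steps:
h = -37 (h = 3 - 2*(-5)*(-4) = 3 - (-10)*(-4) = 3 - 1*40 = 3 - 40 = -37)
j(W, J) = 37 (j(W, J) = -1*(-37) = 37)
(-7*(-4))*j(-2, 1) = -7*(-4)*37 = 28*37 = 1036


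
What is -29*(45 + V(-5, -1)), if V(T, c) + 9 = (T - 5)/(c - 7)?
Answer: -4321/4 ≈ -1080.3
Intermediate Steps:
V(T, c) = -9 + (-5 + T)/(-7 + c) (V(T, c) = -9 + (T - 5)/(c - 7) = -9 + (-5 + T)/(-7 + c))
-29*(45 + V(-5, -1)) = -29*(45 + (58 - 5 - 9*(-1))/(-7 - 1)) = -29*(45 + (58 - 5 + 9)/(-8)) = -29*(45 - 1/8*62) = -29*(45 - 31/4) = -29*149/4 = -4321/4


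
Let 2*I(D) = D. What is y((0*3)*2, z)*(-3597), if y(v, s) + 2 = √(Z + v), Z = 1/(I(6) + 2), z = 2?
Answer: 7194 - 3597*√5/5 ≈ 5585.4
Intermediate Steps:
I(D) = D/2
Z = ⅕ (Z = 1/((½)*6 + 2) = 1/(3 + 2) = 1/5 = ⅕ ≈ 0.20000)
y(v, s) = -2 + √(⅕ + v)
y((0*3)*2, z)*(-3597) = (-2 + √(5 + 25*((0*3)*2))/5)*(-3597) = (-2 + √(5 + 25*(0*2))/5)*(-3597) = (-2 + √(5 + 25*0)/5)*(-3597) = (-2 + √(5 + 0)/5)*(-3597) = (-2 + √5/5)*(-3597) = 7194 - 3597*√5/5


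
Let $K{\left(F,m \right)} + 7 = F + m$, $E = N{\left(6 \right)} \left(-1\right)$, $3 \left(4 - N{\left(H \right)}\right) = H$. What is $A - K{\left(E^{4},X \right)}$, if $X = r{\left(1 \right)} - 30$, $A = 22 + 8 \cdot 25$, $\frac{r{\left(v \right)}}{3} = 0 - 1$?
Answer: $246$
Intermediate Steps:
$r{\left(v \right)} = -3$ ($r{\left(v \right)} = 3 \left(0 - 1\right) = 3 \left(-1\right) = -3$)
$N{\left(H \right)} = 4 - \frac{H}{3}$
$A = 222$ ($A = 22 + 200 = 222$)
$E = -2$ ($E = \left(4 - 2\right) \left(-1\right) = 2 \left(-1\right) = -2$)
$X = -33$ ($X = -3 - 30 = -33$)
$K{\left(F,m \right)} = -7 + F + m$ ($K{\left(F,m \right)} = -7 + \left(F + m\right) = -7 + F + m$)
$A - K{\left(E^{4},X \right)} = 222 - \left(-7 + \left(-2\right)^{4} - 33\right) = 222 - \left(-7 + 16 - 33\right) = 222 - -24 = 222 + 24 = 246$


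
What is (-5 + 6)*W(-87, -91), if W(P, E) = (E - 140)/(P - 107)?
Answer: 231/194 ≈ 1.1907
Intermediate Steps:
W(P, E) = (-140 + E)/(-107 + P)
(-5 + 6)*W(-87, -91) = (-5 + 6)*((-140 - 91)/(-107 - 87)) = 1*(-231/(-194)) = 1*(-1/194*(-231)) = 1*(231/194) = 231/194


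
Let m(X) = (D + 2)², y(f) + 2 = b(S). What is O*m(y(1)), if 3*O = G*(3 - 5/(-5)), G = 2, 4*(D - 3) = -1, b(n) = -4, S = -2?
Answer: 361/6 ≈ 60.167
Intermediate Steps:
D = 11/4 (D = 3 + (¼)*(-1) = 3 - ¼ = 11/4 ≈ 2.7500)
y(f) = -6 (y(f) = -2 - 4 = -6)
m(X) = 361/16 (m(X) = (11/4 + 2)² = (19/4)² = 361/16)
O = 8/3 (O = (2*(3 - 5/(-5)))/3 = (2*(3 - 5*(-1)/5))/3 = (2*(3 - 1*(-1)))/3 = (2*(3 + 1))/3 = (2*4)/3 = (⅓)*8 = 8/3 ≈ 2.6667)
O*m(y(1)) = (8/3)*(361/16) = 361/6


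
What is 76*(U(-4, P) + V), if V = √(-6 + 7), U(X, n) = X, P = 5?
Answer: -228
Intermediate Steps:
V = 1 (V = √1 = 1)
76*(U(-4, P) + V) = 76*(-4 + 1) = 76*(-3) = -228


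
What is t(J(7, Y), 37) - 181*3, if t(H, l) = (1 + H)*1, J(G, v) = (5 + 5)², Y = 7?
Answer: -442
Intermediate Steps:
J(G, v) = 100 (J(G, v) = 10² = 100)
t(H, l) = 1 + H
t(J(7, Y), 37) - 181*3 = (1 + 100) - 181*3 = 101 - 543 = -442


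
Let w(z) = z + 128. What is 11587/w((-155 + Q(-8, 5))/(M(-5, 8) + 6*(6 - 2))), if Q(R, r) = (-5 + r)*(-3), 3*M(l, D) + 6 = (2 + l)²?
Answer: 57935/609 ≈ 95.131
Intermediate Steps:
M(l, D) = -2 + (2 + l)²/3
Q(R, r) = 15 - 3*r
w(z) = 128 + z
11587/w((-155 + Q(-8, 5))/(M(-5, 8) + 6*(6 - 2))) = 11587/(128 + (-155 + (15 - 3*5))/((-2 + (2 - 5)²/3) + 6*(6 - 2))) = 11587/(128 + (-155 + (15 - 15))/((-2 + (⅓)*(-3)²) + 6*4)) = 11587/(128 + (-155 + 0)/((-2 + (⅓)*9) + 24)) = 11587/(128 - 155/((-2 + 3) + 24)) = 11587/(128 - 155/(1 + 24)) = 11587/(128 - 155/25) = 11587/(128 - 155*1/25) = 11587/(128 - 31/5) = 11587/(609/5) = 11587*(5/609) = 57935/609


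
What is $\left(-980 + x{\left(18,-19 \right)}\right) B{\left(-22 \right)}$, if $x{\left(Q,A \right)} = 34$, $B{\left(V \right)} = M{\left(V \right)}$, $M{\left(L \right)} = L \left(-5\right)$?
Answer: $-104060$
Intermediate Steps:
$M{\left(L \right)} = - 5 L$
$B{\left(V \right)} = - 5 V$
$\left(-980 + x{\left(18,-19 \right)}\right) B{\left(-22 \right)} = \left(-980 + 34\right) \left(\left(-5\right) \left(-22\right)\right) = \left(-946\right) 110 = -104060$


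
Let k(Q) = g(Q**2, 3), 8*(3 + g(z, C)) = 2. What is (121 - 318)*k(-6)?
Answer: 2167/4 ≈ 541.75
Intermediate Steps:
g(z, C) = -11/4 (g(z, C) = -3 + (1/8)*2 = -3 + 1/4 = -11/4)
k(Q) = -11/4
(121 - 318)*k(-6) = (121 - 318)*(-11/4) = -197*(-11/4) = 2167/4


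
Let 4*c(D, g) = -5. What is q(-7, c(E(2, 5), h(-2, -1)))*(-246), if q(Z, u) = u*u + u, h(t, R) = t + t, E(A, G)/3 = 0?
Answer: -615/8 ≈ -76.875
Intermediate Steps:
E(A, G) = 0 (E(A, G) = 3*0 = 0)
h(t, R) = 2*t
c(D, g) = -5/4 (c(D, g) = (1/4)*(-5) = -5/4)
q(Z, u) = u + u**2 (q(Z, u) = u**2 + u = u + u**2)
q(-7, c(E(2, 5), h(-2, -1)))*(-246) = -5*(1 - 5/4)/4*(-246) = -5/4*(-1/4)*(-246) = (5/16)*(-246) = -615/8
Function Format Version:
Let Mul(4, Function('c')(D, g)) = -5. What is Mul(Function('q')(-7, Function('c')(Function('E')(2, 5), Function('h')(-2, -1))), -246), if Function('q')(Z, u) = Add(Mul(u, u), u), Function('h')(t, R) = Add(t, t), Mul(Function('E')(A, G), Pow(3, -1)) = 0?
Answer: Rational(-615, 8) ≈ -76.875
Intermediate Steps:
Function('E')(A, G) = 0 (Function('E')(A, G) = Mul(3, 0) = 0)
Function('h')(t, R) = Mul(2, t)
Function('c')(D, g) = Rational(-5, 4) (Function('c')(D, g) = Mul(Rational(1, 4), -5) = Rational(-5, 4))
Function('q')(Z, u) = Add(u, Pow(u, 2)) (Function('q')(Z, u) = Add(Pow(u, 2), u) = Add(u, Pow(u, 2)))
Mul(Function('q')(-7, Function('c')(Function('E')(2, 5), Function('h')(-2, -1))), -246) = Mul(Mul(Rational(-5, 4), Add(1, Rational(-5, 4))), -246) = Mul(Mul(Rational(-5, 4), Rational(-1, 4)), -246) = Mul(Rational(5, 16), -246) = Rational(-615, 8)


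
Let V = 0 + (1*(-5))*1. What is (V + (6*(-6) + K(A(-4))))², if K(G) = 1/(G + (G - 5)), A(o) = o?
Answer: 285156/169 ≈ 1687.3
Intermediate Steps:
K(G) = 1/(-5 + 2*G) (K(G) = 1/(G + (-5 + G)) = 1/(-5 + 2*G))
V = -5 (V = 0 - 5*1 = 0 - 5 = -5)
(V + (6*(-6) + K(A(-4))))² = (-5 + (6*(-6) + 1/(-5 + 2*(-4))))² = (-5 + (-36 + 1/(-5 - 8)))² = (-5 + (-36 + 1/(-13)))² = (-5 + (-36 - 1/13))² = (-5 - 469/13)² = (-534/13)² = 285156/169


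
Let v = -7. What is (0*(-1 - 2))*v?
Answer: 0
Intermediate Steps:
(0*(-1 - 2))*v = (0*(-1 - 2))*(-7) = (0*(-3))*(-7) = 0*(-7) = 0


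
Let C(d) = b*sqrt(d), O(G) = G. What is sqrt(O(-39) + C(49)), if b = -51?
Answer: 6*I*sqrt(11) ≈ 19.9*I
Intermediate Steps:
C(d) = -51*sqrt(d)
sqrt(O(-39) + C(49)) = sqrt(-39 - 51*sqrt(49)) = sqrt(-39 - 51*7) = sqrt(-39 - 357) = sqrt(-396) = 6*I*sqrt(11)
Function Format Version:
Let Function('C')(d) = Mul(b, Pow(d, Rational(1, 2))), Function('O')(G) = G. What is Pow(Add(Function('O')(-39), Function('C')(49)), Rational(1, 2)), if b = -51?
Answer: Mul(6, I, Pow(11, Rational(1, 2))) ≈ Mul(19.900, I)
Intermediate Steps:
Function('C')(d) = Mul(-51, Pow(d, Rational(1, 2)))
Pow(Add(Function('O')(-39), Function('C')(49)), Rational(1, 2)) = Pow(Add(-39, Mul(-51, Pow(49, Rational(1, 2)))), Rational(1, 2)) = Pow(Add(-39, Mul(-51, 7)), Rational(1, 2)) = Pow(Add(-39, -357), Rational(1, 2)) = Pow(-396, Rational(1, 2)) = Mul(6, I, Pow(11, Rational(1, 2)))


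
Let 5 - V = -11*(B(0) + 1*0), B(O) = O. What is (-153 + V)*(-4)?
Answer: 592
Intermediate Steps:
V = 5 (V = 5 - (-11)*(0 + 1*0) = 5 - (-11)*(0 + 0) = 5 - (-11)*0 = 5 - 1*0 = 5 + 0 = 5)
(-153 + V)*(-4) = (-153 + 5)*(-4) = -148*(-4) = 592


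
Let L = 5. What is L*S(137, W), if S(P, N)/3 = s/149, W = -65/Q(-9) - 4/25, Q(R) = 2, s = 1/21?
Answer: 5/1043 ≈ 0.0047939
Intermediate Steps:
s = 1/21 ≈ 0.047619
W = -1633/50 (W = -65/2 - 4/25 = -1633/50 ≈ -32.660)
S(P, N) = 1/1043 (S(P, N) = 3*((1/21)/149) = 3*((1/21)*(1/149)) = 3*(1/3129) = 1/1043)
L*S(137, W) = 5*(1/1043) = 5/1043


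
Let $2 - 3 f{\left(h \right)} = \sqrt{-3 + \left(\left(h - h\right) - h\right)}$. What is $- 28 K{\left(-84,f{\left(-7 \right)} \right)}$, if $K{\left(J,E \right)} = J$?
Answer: $2352$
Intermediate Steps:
$f{\left(h \right)} = \frac{2}{3} - \frac{\sqrt{-3 - h}}{3}$ ($f{\left(h \right)} = \frac{2}{3} - \frac{\sqrt{-3 + \left(\left(h - h\right) - h\right)}}{3} = \frac{2}{3} - \frac{\sqrt{-3 + \left(0 - h\right)}}{3} = \frac{2}{3} - \frac{\sqrt{-3 - h}}{3}$)
$- 28 K{\left(-84,f{\left(-7 \right)} \right)} = \left(-28\right) \left(-84\right) = 2352$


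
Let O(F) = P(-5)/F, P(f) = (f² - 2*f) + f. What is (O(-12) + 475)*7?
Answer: 6615/2 ≈ 3307.5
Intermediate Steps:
P(f) = f² - f
O(F) = 30/F (O(F) = (-5*(-1 - 5))/F = (-5*(-6))/F = 30/F)
(O(-12) + 475)*7 = (30/(-12) + 475)*7 = (30*(-1/12) + 475)*7 = (-5/2 + 475)*7 = (945/2)*7 = 6615/2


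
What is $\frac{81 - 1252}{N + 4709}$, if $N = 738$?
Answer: $- \frac{1171}{5447} \approx -0.21498$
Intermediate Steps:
$\frac{81 - 1252}{N + 4709} = \frac{81 - 1252}{738 + 4709} = - \frac{1171}{5447}$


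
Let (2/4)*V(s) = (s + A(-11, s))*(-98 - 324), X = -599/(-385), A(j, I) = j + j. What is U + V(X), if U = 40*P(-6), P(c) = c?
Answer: 6550724/385 ≈ 17015.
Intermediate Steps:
A(j, I) = 2*j
X = 599/385 (X = -599*(-1/385) = 599/385 ≈ 1.5558)
U = -240 (U = 40*(-6) = -240)
V(s) = 18568 - 844*s (V(s) = 2*((s + 2*(-11))*(-98 - 324)) = 2*((s - 22)*(-422)) = 2*((-22 + s)*(-422)) = 2*(9284 - 422*s) = 18568 - 844*s)
U + V(X) = -240 + (18568 - 844*599/385) = -240 + (18568 - 505556/385) = -240 + 6643124/385 = 6550724/385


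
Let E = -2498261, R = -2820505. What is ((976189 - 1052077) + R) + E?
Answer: -5394654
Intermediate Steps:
((976189 - 1052077) + R) + E = ((976189 - 1052077) - 2820505) - 2498261 = (-75888 - 2820505) - 2498261 = -2896393 - 2498261 = -5394654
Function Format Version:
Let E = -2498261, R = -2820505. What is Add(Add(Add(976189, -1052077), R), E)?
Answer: -5394654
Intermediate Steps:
Add(Add(Add(976189, -1052077), R), E) = Add(Add(Add(976189, -1052077), -2820505), -2498261) = Add(Add(-75888, -2820505), -2498261) = Add(-2896393, -2498261) = -5394654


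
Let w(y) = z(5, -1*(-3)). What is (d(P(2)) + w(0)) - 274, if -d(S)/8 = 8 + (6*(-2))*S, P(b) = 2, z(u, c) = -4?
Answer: -150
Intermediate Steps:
w(y) = -4
d(S) = -64 + 96*S (d(S) = -8*(8 + (6*(-2))*S) = -8*(8 - 12*S) = -64 + 96*S)
(d(P(2)) + w(0)) - 274 = ((-64 + 96*2) - 4) - 274 = ((-64 + 192) - 4) - 274 = (128 - 4) - 274 = 124 - 274 = -150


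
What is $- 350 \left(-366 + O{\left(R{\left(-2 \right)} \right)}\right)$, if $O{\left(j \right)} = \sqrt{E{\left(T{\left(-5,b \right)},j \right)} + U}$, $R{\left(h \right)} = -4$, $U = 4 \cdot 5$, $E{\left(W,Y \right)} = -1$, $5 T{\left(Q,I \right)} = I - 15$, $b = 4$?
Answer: $128100 - 350 \sqrt{19} \approx 1.2657 \cdot 10^{5}$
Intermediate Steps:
$T{\left(Q,I \right)} = -3 + \frac{I}{5}$ ($T{\left(Q,I \right)} = \frac{I - 15}{5} = \frac{-15 + I}{5} = -3 + \frac{I}{5}$)
$U = 20$
$O{\left(j \right)} = \sqrt{19}$ ($O{\left(j \right)} = \sqrt{-1 + 20} = \sqrt{19}$)
$- 350 \left(-366 + O{\left(R{\left(-2 \right)} \right)}\right) = - 350 \left(-366 + \sqrt{19}\right) = 128100 - 350 \sqrt{19}$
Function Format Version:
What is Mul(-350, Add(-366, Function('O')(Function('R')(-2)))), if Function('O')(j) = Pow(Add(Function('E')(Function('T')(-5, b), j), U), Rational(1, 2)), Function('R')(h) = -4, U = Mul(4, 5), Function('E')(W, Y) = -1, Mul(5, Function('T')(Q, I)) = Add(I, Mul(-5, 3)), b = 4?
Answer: Add(128100, Mul(-350, Pow(19, Rational(1, 2)))) ≈ 1.2657e+5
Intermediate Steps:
Function('T')(Q, I) = Add(-3, Mul(Rational(1, 5), I)) (Function('T')(Q, I) = Mul(Rational(1, 5), Add(I, Mul(-5, 3))) = Mul(Rational(1, 5), Add(I, -15)) = Mul(Rational(1, 5), Add(-15, I)) = Add(-3, Mul(Rational(1, 5), I)))
U = 20
Function('O')(j) = Pow(19, Rational(1, 2)) (Function('O')(j) = Pow(Add(-1, 20), Rational(1, 2)) = Pow(19, Rational(1, 2)))
Mul(-350, Add(-366, Function('O')(Function('R')(-2)))) = Mul(-350, Add(-366, Pow(19, Rational(1, 2)))) = Add(128100, Mul(-350, Pow(19, Rational(1, 2))))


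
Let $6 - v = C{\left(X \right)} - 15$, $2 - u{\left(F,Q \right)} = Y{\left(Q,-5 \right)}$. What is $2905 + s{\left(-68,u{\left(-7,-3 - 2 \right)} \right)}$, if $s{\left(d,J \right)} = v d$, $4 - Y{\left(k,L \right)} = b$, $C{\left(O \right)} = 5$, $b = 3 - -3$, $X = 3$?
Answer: $1817$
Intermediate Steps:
$b = 6$ ($b = 3 + 3 = 6$)
$Y{\left(k,L \right)} = -2$ ($Y{\left(k,L \right)} = 4 - 6 = -2$)
$u{\left(F,Q \right)} = 4$ ($u{\left(F,Q \right)} = 2 - -2 = 2 + 2 = 4$)
$v = 16$ ($v = 6 - \left(5 - 15\right) = 6 - -10 = 6 + 10 = 16$)
$s{\left(d,J \right)} = 16 d$
$2905 + s{\left(-68,u{\left(-7,-3 - 2 \right)} \right)} = 2905 + 16 \left(-68\right) = 2905 - 1088 = 1817$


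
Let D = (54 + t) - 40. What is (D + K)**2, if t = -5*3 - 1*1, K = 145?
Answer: 20449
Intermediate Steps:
t = -16 (t = -15 - 1 = -16)
D = -2 (D = (54 - 16) - 40 = 38 - 40 = -2)
(D + K)**2 = (-2 + 145)**2 = 143**2 = 20449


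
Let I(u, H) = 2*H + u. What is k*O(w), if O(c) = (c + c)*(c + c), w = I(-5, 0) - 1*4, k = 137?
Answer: 44388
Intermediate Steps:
I(u, H) = u + 2*H
w = -9 (w = (-5 + 2*0) - 1*4 = (-5 + 0) - 4 = -5 - 4 = -9)
O(c) = 4*c² (O(c) = (2*c)*(2*c) = 4*c²)
k*O(w) = 137*(4*(-9)²) = 137*(4*81) = 137*324 = 44388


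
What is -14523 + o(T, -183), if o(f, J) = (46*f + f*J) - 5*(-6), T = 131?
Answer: -32440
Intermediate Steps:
o(f, J) = 30 + 46*f + J*f (o(f, J) = (46*f + J*f) + 30 = 30 + 46*f + J*f)
-14523 + o(T, -183) = -14523 + (30 + 46*131 - 183*131) = -14523 + (30 + 6026 - 23973) = -14523 - 17917 = -32440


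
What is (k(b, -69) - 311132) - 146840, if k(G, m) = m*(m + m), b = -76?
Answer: -448450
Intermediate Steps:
k(G, m) = 2*m**2 (k(G, m) = m*(2*m) = 2*m**2)
(k(b, -69) - 311132) - 146840 = (2*(-69)**2 - 311132) - 146840 = (2*4761 - 311132) - 146840 = (9522 - 311132) - 146840 = -301610 - 146840 = -448450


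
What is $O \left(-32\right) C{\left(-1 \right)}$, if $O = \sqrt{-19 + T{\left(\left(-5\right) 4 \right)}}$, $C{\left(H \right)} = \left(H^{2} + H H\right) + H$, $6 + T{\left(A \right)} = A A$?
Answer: $- 160 \sqrt{15} \approx -619.68$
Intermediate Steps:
$T{\left(A \right)} = -6 + A^{2}$ ($T{\left(A \right)} = -6 + A A = -6 + A^{2}$)
$C{\left(H \right)} = H + 2 H^{2}$ ($C{\left(H \right)} = \left(H^{2} + H^{2}\right) + H = 2 H^{2} + H = H + 2 H^{2}$)
$O = 5 \sqrt{15}$ ($O = \sqrt{-19 - \left(6 - \left(\left(-5\right) 4\right)^{2}\right)} = \sqrt{-19 - \left(6 - \left(-20\right)^{2}\right)} = \sqrt{-19 + \left(-6 + 400\right)} = \sqrt{-19 + 394} = \sqrt{375} = 5 \sqrt{15} \approx 19.365$)
$O \left(-32\right) C{\left(-1 \right)} = 5 \sqrt{15} \left(-32\right) \left(- (1 + 2 \left(-1\right))\right) = - 160 \sqrt{15} \left(- (1 - 2)\right) = - 160 \sqrt{15} \left(\left(-1\right) \left(-1\right)\right) = - 160 \sqrt{15} \cdot 1 = - 160 \sqrt{15}$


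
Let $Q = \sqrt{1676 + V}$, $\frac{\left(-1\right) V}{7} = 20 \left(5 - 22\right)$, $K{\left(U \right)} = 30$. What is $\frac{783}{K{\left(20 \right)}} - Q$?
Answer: $\frac{261}{10} - 26 \sqrt{6} \approx -37.587$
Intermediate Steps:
$V = 2380$ ($V = - 7 \cdot 20 \left(5 - 22\right) = - 7 \cdot 20 \left(-17\right) = \left(-7\right) \left(-340\right) = 2380$)
$Q = 26 \sqrt{6}$ ($Q = \sqrt{1676 + 2380} = \sqrt{4056} = 26 \sqrt{6} \approx 63.687$)
$\frac{783}{K{\left(20 \right)}} - Q = \frac{783}{30} - 26 \sqrt{6} = 783 \cdot \frac{1}{30} - 26 \sqrt{6} = \frac{261}{10} - 26 \sqrt{6}$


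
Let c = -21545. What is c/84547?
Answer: -21545/84547 ≈ -0.25483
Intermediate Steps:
c/84547 = -21545/84547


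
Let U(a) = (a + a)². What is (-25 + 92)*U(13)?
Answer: 45292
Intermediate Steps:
U(a) = 4*a² (U(a) = (2*a)² = 4*a²)
(-25 + 92)*U(13) = (-25 + 92)*(4*13²) = 67*(4*169) = 67*676 = 45292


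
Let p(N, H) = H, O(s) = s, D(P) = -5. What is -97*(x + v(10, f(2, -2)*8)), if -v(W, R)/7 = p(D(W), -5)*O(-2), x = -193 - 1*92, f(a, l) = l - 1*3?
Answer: 34435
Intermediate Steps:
f(a, l) = -3 + l (f(a, l) = l - 3 = -3 + l)
x = -285 (x = -193 - 92 = -285)
v(W, R) = -70 (v(W, R) = -(-35)*(-2) = -7*10 = -70)
-97*(x + v(10, f(2, -2)*8)) = -97*(-285 - 70) = -97*(-355) = 34435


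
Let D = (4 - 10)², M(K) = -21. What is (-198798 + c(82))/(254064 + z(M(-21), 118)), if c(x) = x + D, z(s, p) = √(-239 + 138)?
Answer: -50477435520/64548516197 + 198680*I*√101/64548516197 ≈ -0.78201 + 3.0933e-5*I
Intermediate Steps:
D = 36 (D = (-6)² = 36)
z(s, p) = I*√101 (z(s, p) = √(-101) = I*√101)
c(x) = 36 + x (c(x) = x + 36 = 36 + x)
(-198798 + c(82))/(254064 + z(M(-21), 118)) = (-198798 + (36 + 82))/(254064 + I*√101) = (-198798 + 118)/(254064 + I*√101) = -198680/(254064 + I*√101)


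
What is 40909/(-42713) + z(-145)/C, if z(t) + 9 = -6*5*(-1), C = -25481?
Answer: -94845382/98942723 ≈ -0.95859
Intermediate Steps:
z(t) = 21 (z(t) = -9 - 6*5*(-1) = -9 - 30*(-1) = -9 + 30 = 21)
40909/(-42713) + z(-145)/C = 40909/(-42713) + 21/(-25481) = 40909*(-1/42713) + 21*(-1/25481) = -3719/3883 - 21/25481 = -94845382/98942723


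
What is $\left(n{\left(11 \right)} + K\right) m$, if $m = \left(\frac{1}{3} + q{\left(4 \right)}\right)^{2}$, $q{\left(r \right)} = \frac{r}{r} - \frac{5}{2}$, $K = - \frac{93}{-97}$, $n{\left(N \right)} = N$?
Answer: $\frac{14210}{873} \approx 16.277$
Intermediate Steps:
$K = \frac{93}{97}$ ($K = \left(-93\right) \left(- \frac{1}{97}\right) = \frac{93}{97} \approx 0.95876$)
$q{\left(r \right)} = - \frac{3}{2}$ ($q{\left(r \right)} = 1 - \frac{5}{2} = - \frac{3}{2}$)
$m = \frac{49}{36}$ ($m = \left(\frac{1}{3} - \frac{3}{2}\right)^{2} = \left(- \frac{7}{6}\right)^{2} = \frac{49}{36} \approx 1.3611$)
$\left(n{\left(11 \right)} + K\right) m = \left(11 + \frac{93}{97}\right) \frac{49}{36} = \frac{1160}{97} \cdot \frac{49}{36} = \frac{14210}{873}$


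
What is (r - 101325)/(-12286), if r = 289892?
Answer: -188567/12286 ≈ -15.348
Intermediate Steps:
(r - 101325)/(-12286) = (289892 - 101325)/(-12286) = 188567*(-1/12286) = -188567/12286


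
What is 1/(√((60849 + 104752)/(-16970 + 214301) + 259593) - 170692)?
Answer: -8420705763/1437334301620025 - √2527115104495401/2874668603240050 ≈ -5.8760e-6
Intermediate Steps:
1/(√((60849 + 104752)/(-16970 + 214301) + 259593) - 170692) = 1/(√(165601/197331 + 259593) - 170692) = 1/(√(51225911884/197331) - 170692) = 1/(2*√2527115104495401/197331 - 170692) = 1/(-170692 + 2*√2527115104495401/197331)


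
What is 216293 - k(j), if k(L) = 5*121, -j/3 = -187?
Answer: 215688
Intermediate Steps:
j = 561 (j = -3*(-187) = 561)
k(L) = 605
216293 - k(j) = 216293 - 1*605 = 216293 - 605 = 215688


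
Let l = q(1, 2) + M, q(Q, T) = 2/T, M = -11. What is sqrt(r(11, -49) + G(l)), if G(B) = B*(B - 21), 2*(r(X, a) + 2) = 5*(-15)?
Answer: sqrt(1082)/2 ≈ 16.447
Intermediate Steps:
r(X, a) = -79/2 (r(X, a) = -2 + (5*(-15))/2 = -2 + (1/2)*(-75) = -2 - 75/2 = -79/2)
l = -10 (l = 2/2 - 11 = 2*(1/2) - 11 = 1 - 11 = -10)
G(B) = B*(-21 + B)
sqrt(r(11, -49) + G(l)) = sqrt(-79/2 - 10*(-21 - 10)) = sqrt(-79/2 - 10*(-31)) = sqrt(-79/2 + 310) = sqrt(541/2) = sqrt(1082)/2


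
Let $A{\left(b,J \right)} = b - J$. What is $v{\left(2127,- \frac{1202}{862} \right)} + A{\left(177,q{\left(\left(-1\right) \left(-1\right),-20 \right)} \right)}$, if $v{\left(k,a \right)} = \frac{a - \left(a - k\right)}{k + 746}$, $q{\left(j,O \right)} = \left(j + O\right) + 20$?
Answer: $\frac{507775}{2873} \approx 176.74$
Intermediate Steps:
$q{\left(j,O \right)} = 20 + O + j$ ($q{\left(j,O \right)} = \left(O + j\right) + 20 = 20 + O + j$)
$v{\left(k,a \right)} = \frac{k}{746 + k}$
$v{\left(2127,- \frac{1202}{862} \right)} + A{\left(177,q{\left(\left(-1\right) \left(-1\right),-20 \right)} \right)} = \frac{2127}{746 + 2127} + \left(177 - \left(20 - 20 - -1\right)\right) = \frac{2127}{2873} + \left(177 - \left(20 - 20 + 1\right)\right) = 2127 \cdot \frac{1}{2873} + \left(177 - 1\right) = \frac{2127}{2873} + \left(177 - 1\right) = \frac{2127}{2873} + 176 = \frac{507775}{2873}$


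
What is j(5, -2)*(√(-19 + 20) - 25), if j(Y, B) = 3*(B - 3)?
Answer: 360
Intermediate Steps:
j(Y, B) = -9 + 3*B (j(Y, B) = 3*(-3 + B) = -9 + 3*B)
j(5, -2)*(√(-19 + 20) - 25) = (-9 + 3*(-2))*(√(-19 + 20) - 25) = (-9 - 6)*(√1 - 25) = -15*(1 - 25) = -15*(-24) = 360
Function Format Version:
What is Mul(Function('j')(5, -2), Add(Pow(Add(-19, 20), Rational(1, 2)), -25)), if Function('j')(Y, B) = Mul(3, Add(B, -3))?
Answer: 360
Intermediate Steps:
Function('j')(Y, B) = Add(-9, Mul(3, B)) (Function('j')(Y, B) = Mul(3, Add(-3, B)) = Add(-9, Mul(3, B)))
Mul(Function('j')(5, -2), Add(Pow(Add(-19, 20), Rational(1, 2)), -25)) = Mul(Add(-9, Mul(3, -2)), Add(Pow(Add(-19, 20), Rational(1, 2)), -25)) = Mul(Add(-9, -6), Add(Pow(1, Rational(1, 2)), -25)) = Mul(-15, Add(1, -25)) = Mul(-15, -24) = 360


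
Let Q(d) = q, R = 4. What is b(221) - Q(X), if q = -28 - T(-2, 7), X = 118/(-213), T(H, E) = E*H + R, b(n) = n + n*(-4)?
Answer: -645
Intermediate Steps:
b(n) = -3*n (b(n) = n - 4*n = -3*n)
T(H, E) = 4 + E*H (T(H, E) = E*H + 4 = 4 + E*H)
X = -118/213 (X = 118*(-1/213) = -118/213 ≈ -0.55399)
q = -18 (q = -28 - (4 + 7*(-2)) = -28 - (4 - 14) = -28 - 1*(-10) = -28 + 10 = -18)
Q(d) = -18
b(221) - Q(X) = -3*221 - 1*(-18) = -663 + 18 = -645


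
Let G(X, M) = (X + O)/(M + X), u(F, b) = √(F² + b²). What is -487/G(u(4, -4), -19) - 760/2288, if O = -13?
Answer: -29958645/39182 - 11688*√2/137 ≈ -885.25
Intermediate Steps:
G(X, M) = (-13 + X)/(M + X) (G(X, M) = (X - 13)/(M + X) = (-13 + X)/(M + X))
-487/G(u(4, -4), -19) - 760/2288 = -487*(-19 + √(4² + (-4)²))/(-13 + √(4² + (-4)²)) - 760/2288 = -487*(-19 + √(16 + 16))/(-13 + √(16 + 16)) - 760*1/2288 = -487*(-19 + √32)/(-13 + √32) - 95/286 = -487*(-19 + 4*√2)/(-13 + 4*√2) - 95/286 = -95/286 - 487*(-19 + 4*√2)/(-13 + 4*√2)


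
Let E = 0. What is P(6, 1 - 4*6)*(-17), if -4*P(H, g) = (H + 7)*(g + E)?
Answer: -5083/4 ≈ -1270.8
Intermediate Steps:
P(H, g) = -g*(7 + H)/4 (P(H, g) = -(H + 7)*(g + 0)/4 = -(7 + H)*g/4 = -g*(7 + H)/4)
P(6, 1 - 4*6)*(-17) = ((1 - 4*6)*(-7 - 1*6)/4)*(-17) = ((1 - 24)*(-7 - 6)/4)*(-17) = ((¼)*(-23)*(-13))*(-17) = (299/4)*(-17) = -5083/4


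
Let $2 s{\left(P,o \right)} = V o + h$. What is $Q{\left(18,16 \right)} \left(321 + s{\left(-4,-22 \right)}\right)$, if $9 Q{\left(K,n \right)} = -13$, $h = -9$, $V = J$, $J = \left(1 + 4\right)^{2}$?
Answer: $- \frac{1079}{18} \approx -59.944$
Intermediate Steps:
$J = 25$ ($J = 5^{2} = 25$)
$V = 25$
$Q{\left(K,n \right)} = - \frac{13}{9}$ ($Q{\left(K,n \right)} = \frac{1}{9} \left(-13\right) = - \frac{13}{9}$)
$s{\left(P,o \right)} = - \frac{9}{2} + \frac{25 o}{2}$ ($s{\left(P,o \right)} = \frac{25 o - 9}{2} = \frac{-9 + 25 o}{2} = - \frac{9}{2} + \frac{25 o}{2}$)
$Q{\left(18,16 \right)} \left(321 + s{\left(-4,-22 \right)}\right) = - \frac{13 \left(321 + \left(- \frac{9}{2} + \frac{25}{2} \left(-22\right)\right)\right)}{9} = - \frac{13 \left(321 - \frac{559}{2}\right)}{9} = \left(- \frac{13}{9}\right) \frac{83}{2} = - \frac{1079}{18}$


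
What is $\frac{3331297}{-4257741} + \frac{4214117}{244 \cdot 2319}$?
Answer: $\frac{1784183440045}{267687015164} \approx 6.6652$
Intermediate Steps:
$\frac{3331297}{-4257741} + \frac{4214117}{244 \cdot 2319} = 3331297 \left(- \frac{1}{4257741}\right) + \frac{4214117}{565836} = - \frac{3331297}{4257741} + 4214117 \cdot \frac{1}{565836} = - \frac{3331297}{4257741} + \frac{4214117}{565836} = \frac{1784183440045}{267687015164}$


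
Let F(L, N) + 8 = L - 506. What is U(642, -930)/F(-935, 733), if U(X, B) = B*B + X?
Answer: -288514/483 ≈ -597.34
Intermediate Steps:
F(L, N) = -514 + L (F(L, N) = -8 + (L - 506) = -8 + (-506 + L) = -514 + L)
U(X, B) = X + B² (U(X, B) = B² + X = X + B²)
U(642, -930)/F(-935, 733) = (642 + (-930)²)/(-514 - 935) = (642 + 864900)/(-1449) = 865542*(-1/1449) = -288514/483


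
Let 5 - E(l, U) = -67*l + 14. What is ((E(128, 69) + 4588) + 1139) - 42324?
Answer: -28030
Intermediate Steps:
E(l, U) = -9 + 67*l (E(l, U) = 5 - (-67*l + 14) = 5 - (14 - 67*l) = 5 + (-14 + 67*l) = -9 + 67*l)
((E(128, 69) + 4588) + 1139) - 42324 = (((-9 + 67*128) + 4588) + 1139) - 42324 = (((-9 + 8576) + 4588) + 1139) - 42324 = ((8567 + 4588) + 1139) - 42324 = (13155 + 1139) - 42324 = 14294 - 42324 = -28030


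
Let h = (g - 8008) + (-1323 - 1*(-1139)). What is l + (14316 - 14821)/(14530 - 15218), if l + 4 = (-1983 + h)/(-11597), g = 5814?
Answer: -23058091/7978736 ≈ -2.8899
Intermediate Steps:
h = -2378 (h = (5814 - 8008) + (-1323 - 1*(-1139)) = -2194 + (-1323 + 1139) = -2194 - 184 = -2378)
l = -42027/11597 (l = -4 + (-1983 - 2378)/(-11597) = -4 - 4361*(-1/11597) = -4 + 4361/11597 = -42027/11597 ≈ -3.6240)
l + (14316 - 14821)/(14530 - 15218) = -42027/11597 + (14316 - 14821)/(14530 - 15218) = -42027/11597 - 505/(-688) = -42027/11597 - 505*(-1/688) = -42027/11597 + 505/688 = -23058091/7978736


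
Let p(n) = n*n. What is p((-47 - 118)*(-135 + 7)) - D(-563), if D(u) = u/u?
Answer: 446054399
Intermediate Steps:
D(u) = 1
p(n) = n²
p((-47 - 118)*(-135 + 7)) - D(-563) = ((-47 - 118)*(-135 + 7))² - 1*1 = (-165*(-128))² - 1 = 21120² - 1 = 446054400 - 1 = 446054399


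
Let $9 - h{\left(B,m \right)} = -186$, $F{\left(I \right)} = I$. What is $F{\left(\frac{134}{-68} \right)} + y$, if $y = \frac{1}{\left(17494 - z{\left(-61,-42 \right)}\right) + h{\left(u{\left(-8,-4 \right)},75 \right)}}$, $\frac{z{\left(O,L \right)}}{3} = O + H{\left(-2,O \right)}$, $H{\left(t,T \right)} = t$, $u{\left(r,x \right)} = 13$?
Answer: $- \frac{299448}{151963} \approx -1.9705$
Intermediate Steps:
$h{\left(B,m \right)} = 195$ ($h{\left(B,m \right)} = 9 - -186 = 9 + 186 = 195$)
$z{\left(O,L \right)} = -6 + 3 O$ ($z{\left(O,L \right)} = 3 \left(O - 2\right) = 3 \left(-2 + O\right) = -6 + 3 O$)
$y = \frac{1}{17878}$ ($y = \frac{1}{\left(17494 - \left(-6 + 3 \left(-61\right)\right)\right) + 195} = \frac{1}{\left(17494 - \left(-6 - 183\right)\right) + 195} = \frac{1}{\left(17494 - -189\right) + 195} = \frac{1}{\left(17494 + 189\right) + 195} = \frac{1}{17683 + 195} = \frac{1}{17878} \approx 5.5935 \cdot 10^{-5}$)
$F{\left(\frac{134}{-68} \right)} + y = \frac{134}{-68} + \frac{1}{17878} = 134 \left(- \frac{1}{68}\right) + \frac{1}{17878} = - \frac{67}{34} + \frac{1}{17878} = - \frac{299448}{151963}$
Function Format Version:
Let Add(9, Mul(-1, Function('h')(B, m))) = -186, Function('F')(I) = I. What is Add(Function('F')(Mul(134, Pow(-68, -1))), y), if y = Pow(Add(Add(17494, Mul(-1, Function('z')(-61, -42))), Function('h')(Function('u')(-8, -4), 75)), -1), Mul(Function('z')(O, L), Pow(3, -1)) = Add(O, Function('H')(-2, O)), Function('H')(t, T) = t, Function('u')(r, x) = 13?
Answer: Rational(-299448, 151963) ≈ -1.9705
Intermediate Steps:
Function('h')(B, m) = 195 (Function('h')(B, m) = Add(9, Mul(-1, -186)) = Add(9, 186) = 195)
Function('z')(O, L) = Add(-6, Mul(3, O)) (Function('z')(O, L) = Mul(3, Add(O, -2)) = Mul(3, Add(-2, O)) = Add(-6, Mul(3, O)))
y = Rational(1, 17878) (y = Pow(Add(Add(17494, Mul(-1, Add(-6, Mul(3, -61)))), 195), -1) = Pow(Add(Add(17494, Mul(-1, Add(-6, -183))), 195), -1) = Pow(Add(Add(17494, Mul(-1, -189)), 195), -1) = Pow(Add(Add(17494, 189), 195), -1) = Pow(Add(17683, 195), -1) = Pow(17878, -1) = Rational(1, 17878) ≈ 5.5935e-5)
Add(Function('F')(Mul(134, Pow(-68, -1))), y) = Add(Mul(134, Pow(-68, -1)), Rational(1, 17878)) = Add(Mul(134, Rational(-1, 68)), Rational(1, 17878)) = Add(Rational(-67, 34), Rational(1, 17878)) = Rational(-299448, 151963)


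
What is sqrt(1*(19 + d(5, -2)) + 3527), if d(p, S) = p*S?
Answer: 4*sqrt(221) ≈ 59.464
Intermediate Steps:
d(p, S) = S*p
sqrt(1*(19 + d(5, -2)) + 3527) = sqrt(1*(19 - 2*5) + 3527) = sqrt(1*(19 - 10) + 3527) = sqrt(1*9 + 3527) = sqrt(9 + 3527) = sqrt(3536) = 4*sqrt(221)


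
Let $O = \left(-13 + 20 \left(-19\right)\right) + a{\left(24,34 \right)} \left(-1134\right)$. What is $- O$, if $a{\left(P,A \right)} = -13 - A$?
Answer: $-52905$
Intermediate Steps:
$O = 52905$ ($O = \left(-13 + 20 \left(-19\right)\right) + \left(-13 - 34\right) \left(-1134\right) = \left(-13 - 380\right) + \left(-13 - 34\right) \left(-1134\right) = -393 - -53298 = -393 + 53298 = 52905$)
$- O = \left(-1\right) 52905 = -52905$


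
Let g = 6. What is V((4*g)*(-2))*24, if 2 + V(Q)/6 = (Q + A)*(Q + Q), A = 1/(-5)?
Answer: 3330144/5 ≈ 6.6603e+5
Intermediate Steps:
A = -⅕ ≈ -0.20000
V(Q) = -12 + 12*Q*(-⅕ + Q) (V(Q) = -12 + 6*((Q - ⅕)*(Q + Q)) = -12 + 6*((-⅕ + Q)*(2*Q)) = -12 + 6*(2*Q*(-⅕ + Q)) = -12 + 12*Q*(-⅕ + Q))
V((4*g)*(-2))*24 = (-12 + 12*((4*6)*(-2))² - 12*4*6*(-2)/5)*24 = (-12 + 12*(24*(-2))² - 288*(-2)/5)*24 = (-12 + 12*(-48)² - 12/5*(-48))*24 = (-12 + 12*2304 + 576/5)*24 = (-12 + 27648 + 576/5)*24 = (138756/5)*24 = 3330144/5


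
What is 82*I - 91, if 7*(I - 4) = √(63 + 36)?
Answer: 237 + 246*√11/7 ≈ 353.56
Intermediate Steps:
I = 4 + 3*√11/7 (I = 4 + √(63 + 36)/7 = 4 + √99/7 = 4 + (3*√11)/7 = 4 + 3*√11/7 ≈ 5.4214)
82*I - 91 = 82*(4 + 3*√11/7) - 91 = (328 + 246*√11/7) - 91 = 237 + 246*√11/7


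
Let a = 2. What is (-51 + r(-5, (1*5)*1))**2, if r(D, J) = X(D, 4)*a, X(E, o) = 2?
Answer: 2209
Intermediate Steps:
r(D, J) = 4 (r(D, J) = 2*2 = 4)
(-51 + r(-5, (1*5)*1))**2 = (-51 + 4)**2 = (-47)**2 = 2209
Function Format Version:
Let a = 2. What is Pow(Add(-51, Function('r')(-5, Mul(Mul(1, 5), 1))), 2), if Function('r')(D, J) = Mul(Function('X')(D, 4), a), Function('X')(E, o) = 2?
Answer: 2209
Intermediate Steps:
Function('r')(D, J) = 4 (Function('r')(D, J) = Mul(2, 2) = 4)
Pow(Add(-51, Function('r')(-5, Mul(Mul(1, 5), 1))), 2) = Pow(Add(-51, 4), 2) = Pow(-47, 2) = 2209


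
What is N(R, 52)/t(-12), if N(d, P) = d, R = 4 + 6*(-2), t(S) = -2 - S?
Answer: -⅘ ≈ -0.80000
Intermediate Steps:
R = -8 (R = 4 - 12 = -8)
N(R, 52)/t(-12) = -8/(-2 - 1*(-12)) = -8/(-2 + 12) = -8/10 = -8*⅒ = -⅘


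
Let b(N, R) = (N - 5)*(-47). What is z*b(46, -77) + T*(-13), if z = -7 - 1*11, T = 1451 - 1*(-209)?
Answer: 13106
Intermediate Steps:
b(N, R) = 235 - 47*N (b(N, R) = (-5 + N)*(-47) = 235 - 47*N)
T = 1660 (T = 1451 + 209 = 1660)
z = -18 (z = -7 - 11 = -18)
z*b(46, -77) + T*(-13) = -18*(235 - 47*46) + 1660*(-13) = -18*(235 - 2162) - 21580 = -18*(-1927) - 21580 = 34686 - 21580 = 13106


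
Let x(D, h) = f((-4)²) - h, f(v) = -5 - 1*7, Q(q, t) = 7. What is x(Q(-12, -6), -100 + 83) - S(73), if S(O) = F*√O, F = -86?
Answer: 5 + 86*√73 ≈ 739.78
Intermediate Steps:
f(v) = -12 (f(v) = -5 - 7 = -12)
x(D, h) = -12 - h
S(O) = -86*√O
x(Q(-12, -6), -100 + 83) - S(73) = (-12 - (-100 + 83)) - (-86)*√73 = (-12 - 1*(-17)) + 86*√73 = (-12 + 17) + 86*√73 = 5 + 86*√73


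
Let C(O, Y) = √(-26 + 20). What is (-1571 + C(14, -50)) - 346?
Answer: -1917 + I*√6 ≈ -1917.0 + 2.4495*I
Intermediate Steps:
C(O, Y) = I*√6 (C(O, Y) = √(-6) = I*√6)
(-1571 + C(14, -50)) - 346 = (-1571 + I*√6) - 346 = -1917 + I*√6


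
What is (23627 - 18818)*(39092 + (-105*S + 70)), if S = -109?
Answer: 243369063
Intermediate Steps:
(23627 - 18818)*(39092 + (-105*S + 70)) = (23627 - 18818)*(39092 + (-105*(-109) + 70)) = 4809*(39092 + (11445 + 70)) = 4809*(39092 + 11515) = 4809*50607 = 243369063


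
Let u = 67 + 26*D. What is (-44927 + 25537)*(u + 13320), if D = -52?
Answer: -233358650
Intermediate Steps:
u = -1285 (u = 67 + 26*(-52) = 67 - 1352 = -1285)
(-44927 + 25537)*(u + 13320) = (-44927 + 25537)*(-1285 + 13320) = -19390*12035 = -233358650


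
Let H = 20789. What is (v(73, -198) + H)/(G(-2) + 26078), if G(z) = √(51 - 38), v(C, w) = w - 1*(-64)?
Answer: 13811310/17437489 - 6885*√13/226687357 ≈ 0.79194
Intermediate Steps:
v(C, w) = 64 + w (v(C, w) = w + 64 = 64 + w)
G(z) = √13
(v(73, -198) + H)/(G(-2) + 26078) = ((64 - 198) + 20789)/(√13 + 26078) = (-134 + 20789)/(26078 + √13) = 20655/(26078 + √13)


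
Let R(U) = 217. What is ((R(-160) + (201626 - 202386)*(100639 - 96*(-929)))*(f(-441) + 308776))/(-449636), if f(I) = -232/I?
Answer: 1637055457795652/16524123 ≈ 9.9071e+7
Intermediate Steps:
((R(-160) + (201626 - 202386)*(100639 - 96*(-929)))*(f(-441) + 308776))/(-449636) = ((217 + (201626 - 202386)*(100639 - 96*(-929)))*(-232/(-441) + 308776))/(-449636) = ((217 - 760*(100639 + 89184))*(-232*(-1/441) + 308776))*(-1/449636) = ((217 - 760*189823)*(232/441 + 308776))*(-1/449636) = ((217 - 144265480)*(136170448/441))*(-1/449636) = -144265263*136170448/441*(-1/449636) = -6548221831182608/147*(-1/449636) = 1637055457795652/16524123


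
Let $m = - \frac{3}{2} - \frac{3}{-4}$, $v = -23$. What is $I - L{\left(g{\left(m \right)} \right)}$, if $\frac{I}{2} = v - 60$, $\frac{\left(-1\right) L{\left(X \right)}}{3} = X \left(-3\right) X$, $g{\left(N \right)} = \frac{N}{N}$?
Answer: $-175$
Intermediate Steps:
$m = - \frac{3}{4}$ ($m = \left(-3\right) \frac{1}{2} - - \frac{3}{4} = - \frac{3}{2} + \frac{3}{4} = - \frac{3}{4} \approx -0.75$)
$g{\left(N \right)} = 1$
$L{\left(X \right)} = 9 X^{2}$ ($L{\left(X \right)} = - 3 X \left(-3\right) X = - 3 - 3 X X = - 3 \left(- 3 X^{2}\right) = 9 X^{2}$)
$I = -166$ ($I = 2 \left(-23 - 60\right) = 2 \left(-83\right) = -166$)
$I - L{\left(g{\left(m \right)} \right)} = -166 - 9 \cdot 1^{2} = -166 - 9 \cdot 1 = -166 - 9 = -175$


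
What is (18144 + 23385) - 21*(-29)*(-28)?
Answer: 24477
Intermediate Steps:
(18144 + 23385) - 21*(-29)*(-28) = 41529 + 609*(-28) = 41529 - 17052 = 24477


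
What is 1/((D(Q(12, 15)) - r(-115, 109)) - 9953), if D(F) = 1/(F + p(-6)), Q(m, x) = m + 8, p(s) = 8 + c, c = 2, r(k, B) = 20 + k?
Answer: -30/295739 ≈ -0.00010144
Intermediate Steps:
p(s) = 10 (p(s) = 8 + 2 = 10)
Q(m, x) = 8 + m
D(F) = 1/(10 + F) (D(F) = 1/(F + 10) = 1/(10 + F))
1/((D(Q(12, 15)) - r(-115, 109)) - 9953) = 1/((1/(10 + (8 + 12)) - (20 - 115)) - 9953) = 1/((1/(10 + 20) - 1*(-95)) - 9953) = 1/((1/30 + 95) - 9953) = 1/(2851/30 - 9953) = 1/(-295739/30) = -30/295739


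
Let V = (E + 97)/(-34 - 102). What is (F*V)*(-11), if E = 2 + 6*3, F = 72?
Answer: 11583/17 ≈ 681.35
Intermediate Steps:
E = 20 (E = 2 + 18 = 20)
V = -117/136 (V = (20 + 97)/(-34 - 102) = 117/(-136) = 117*(-1/136) = -117/136 ≈ -0.86029)
(F*V)*(-11) = (72*(-117/136))*(-11) = -1053/17*(-11) = 11583/17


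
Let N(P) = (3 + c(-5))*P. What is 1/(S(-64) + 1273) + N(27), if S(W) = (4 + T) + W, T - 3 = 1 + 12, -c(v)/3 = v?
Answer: 597295/1229 ≈ 486.00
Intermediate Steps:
c(v) = -3*v
T = 16 (T = 3 + (1 + 12) = 3 + 13 = 16)
N(P) = 18*P (N(P) = (3 - 3*(-5))*P = (3 + 15)*P = 18*P)
S(W) = 20 + W (S(W) = (4 + 16) + W = 20 + W)
1/(S(-64) + 1273) + N(27) = 1/((20 - 64) + 1273) + 18*27 = 1/(-44 + 1273) + 486 = 1/1229 + 486 = 597295/1229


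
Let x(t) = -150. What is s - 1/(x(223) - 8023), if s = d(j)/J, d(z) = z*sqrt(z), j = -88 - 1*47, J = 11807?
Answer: 1/8173 - 405*I*sqrt(15)/11807 ≈ 0.00012235 - 0.13285*I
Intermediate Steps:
j = -135 (j = -88 - 47 = -135)
d(z) = z**(3/2)
s = -405*I*sqrt(15)/11807 (s = (-135)**(3/2)/11807 = -405*I*sqrt(15)*(1/11807) = -405*I*sqrt(15)/11807 ≈ -0.13285*I)
s - 1/(x(223) - 8023) = -405*I*sqrt(15)/11807 - 1/(-150 - 8023) = -405*I*sqrt(15)/11807 - 1/(-8173) = -405*I*sqrt(15)/11807 - 1*(-1/8173) = -405*I*sqrt(15)/11807 + 1/8173 = 1/8173 - 405*I*sqrt(15)/11807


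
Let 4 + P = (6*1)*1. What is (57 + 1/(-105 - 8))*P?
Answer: 12880/113 ≈ 113.98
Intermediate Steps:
P = 2 (P = -4 + (6*1)*1 = -4 + 6*1 = -4 + 6 = 2)
(57 + 1/(-105 - 8))*P = (57 + 1/(-105 - 8))*2 = (57 + 1/(-113))*2 = (57 - 1/113)*2 = (6440/113)*2 = 12880/113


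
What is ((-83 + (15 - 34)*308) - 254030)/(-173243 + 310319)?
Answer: -86655/45692 ≈ -1.8965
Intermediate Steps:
((-83 + (15 - 34)*308) - 254030)/(-173243 + 310319) = ((-83 - 19*308) - 254030)/137076 = ((-83 - 5852) - 254030)*(1/137076) = (-5935 - 254030)*(1/137076) = -259965*1/137076 = -86655/45692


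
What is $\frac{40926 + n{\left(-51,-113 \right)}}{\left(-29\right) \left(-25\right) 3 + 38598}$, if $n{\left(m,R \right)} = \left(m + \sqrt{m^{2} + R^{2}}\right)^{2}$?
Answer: $\frac{58897}{40773} - \frac{34 \sqrt{15370}}{13591} \approx 1.1344$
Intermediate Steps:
$n{\left(m,R \right)} = \left(m + \sqrt{R^{2} + m^{2}}\right)^{2}$
$\frac{40926 + n{\left(-51,-113 \right)}}{\left(-29\right) \left(-25\right) 3 + 38598} = \frac{40926 + \left(-51 + \sqrt{\left(-113\right)^{2} + \left(-51\right)^{2}}\right)^{2}}{\left(-29\right) \left(-25\right) 3 + 38598} = \frac{40926 + \left(-51 + \sqrt{12769 + 2601}\right)^{2}}{725 \cdot 3 + 38598} = \frac{40926 + \left(-51 + \sqrt{15370}\right)^{2}}{2175 + 38598} = \frac{40926 + \left(-51 + \sqrt{15370}\right)^{2}}{40773} = \left(40926 + \left(-51 + \sqrt{15370}\right)^{2}\right) \frac{1}{40773} = \frac{13642}{13591} + \frac{\left(-51 + \sqrt{15370}\right)^{2}}{40773}$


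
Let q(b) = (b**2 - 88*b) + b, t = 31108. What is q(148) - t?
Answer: -22080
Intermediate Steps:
q(b) = b**2 - 87*b
q(148) - t = 148*(-87 + 148) - 1*31108 = 148*61 - 31108 = 9028 - 31108 = -22080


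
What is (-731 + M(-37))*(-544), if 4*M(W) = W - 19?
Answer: 405280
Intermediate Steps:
M(W) = -19/4 + W/4 (M(W) = (W - 19)/4 = (-19 + W)/4 = -19/4 + W/4)
(-731 + M(-37))*(-544) = (-731 + (-19/4 + (¼)*(-37)))*(-544) = (-731 + (-19/4 - 37/4))*(-544) = (-731 - 14)*(-544) = -745*(-544) = 405280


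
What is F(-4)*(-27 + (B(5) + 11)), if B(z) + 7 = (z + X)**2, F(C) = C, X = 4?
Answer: -232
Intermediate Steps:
B(z) = -7 + (4 + z)**2 (B(z) = -7 + (z + 4)**2 = -7 + (4 + z)**2)
F(-4)*(-27 + (B(5) + 11)) = -4*(-27 + ((-7 + (4 + 5)**2) + 11)) = -4*(-27 + ((-7 + 9**2) + 11)) = -4*(-27 + ((-7 + 81) + 11)) = -4*(-27 + (74 + 11)) = -4*(-27 + 85) = -4*58 = -232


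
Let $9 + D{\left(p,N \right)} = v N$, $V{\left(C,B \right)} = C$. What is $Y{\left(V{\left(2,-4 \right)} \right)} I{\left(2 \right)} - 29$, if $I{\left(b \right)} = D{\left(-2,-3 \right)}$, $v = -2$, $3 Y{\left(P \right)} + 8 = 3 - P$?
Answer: $-22$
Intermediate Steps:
$Y{\left(P \right)} = - \frac{5}{3} - \frac{P}{3}$ ($Y{\left(P \right)} = - \frac{8}{3} + \frac{3 - P}{3} = - \frac{8}{3} - \left(-1 + \frac{P}{3}\right) = - \frac{5}{3} - \frac{P}{3}$)
$D{\left(p,N \right)} = -9 - 2 N$
$I{\left(b \right)} = -3$ ($I{\left(b \right)} = -9 - -6 = -9 + 6 = -3$)
$Y{\left(V{\left(2,-4 \right)} \right)} I{\left(2 \right)} - 29 = \left(- \frac{5}{3} - \frac{2}{3}\right) \left(-3\right) - 29 = \left(- \frac{7}{3}\right) \left(-3\right) - 29 = 7 - 29 = -22$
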